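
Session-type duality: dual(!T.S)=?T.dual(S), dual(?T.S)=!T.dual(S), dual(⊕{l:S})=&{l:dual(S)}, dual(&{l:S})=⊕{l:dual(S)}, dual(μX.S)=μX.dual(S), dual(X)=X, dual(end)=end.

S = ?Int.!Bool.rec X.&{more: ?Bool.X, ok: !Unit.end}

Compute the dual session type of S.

?Int → !Int
  !Bool → ?Bool
    rec X → rec X  (μ self-dual)
      &{more,ok} → +{more,ok}  (external→internal)
        [more]
          ?Bool → !Bool
            dual(X) = X
        [ok]
          !Unit → ?Unit
            dual(end) = end

!Int.?Bool.rec X.+{more: !Bool.X, ok: ?Unit.end}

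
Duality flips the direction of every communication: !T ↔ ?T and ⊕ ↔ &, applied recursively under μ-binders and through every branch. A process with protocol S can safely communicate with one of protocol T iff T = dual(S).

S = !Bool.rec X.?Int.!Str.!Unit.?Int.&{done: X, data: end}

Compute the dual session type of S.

!Bool ↦ ?Bool
  rec X ↦ rec X  (μ self-dual)
    ?Int ↦ !Int
      !Str ↦ ?Str
        !Unit ↦ ?Unit
          ?Int ↦ !Int
            &{done,data} ↦ +{done,data}  (external→internal)
              • done:
                dual(X) = X
              • data:
                dual(end) = end

?Bool.rec X.!Int.?Str.?Unit.!Int.+{done: X, data: end}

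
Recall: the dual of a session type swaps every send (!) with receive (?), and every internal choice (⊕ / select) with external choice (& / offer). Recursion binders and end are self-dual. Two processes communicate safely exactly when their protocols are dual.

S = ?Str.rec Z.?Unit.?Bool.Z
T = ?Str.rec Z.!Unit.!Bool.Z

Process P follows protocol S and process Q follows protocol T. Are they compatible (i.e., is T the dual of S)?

?Str ‖ ?Str  ✗ same direction on both sides — not dual

NO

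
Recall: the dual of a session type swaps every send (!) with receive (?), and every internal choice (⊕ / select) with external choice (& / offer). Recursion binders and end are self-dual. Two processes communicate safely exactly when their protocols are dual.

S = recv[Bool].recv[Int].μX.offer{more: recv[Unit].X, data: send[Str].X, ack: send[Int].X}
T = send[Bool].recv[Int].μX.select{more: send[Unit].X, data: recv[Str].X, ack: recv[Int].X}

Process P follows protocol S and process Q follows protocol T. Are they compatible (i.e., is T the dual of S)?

recv[Bool] ‖ send[Bool]  match
  recv[Int] ‖ recv[Int]  ✗ same direction on both sides — not dual

NO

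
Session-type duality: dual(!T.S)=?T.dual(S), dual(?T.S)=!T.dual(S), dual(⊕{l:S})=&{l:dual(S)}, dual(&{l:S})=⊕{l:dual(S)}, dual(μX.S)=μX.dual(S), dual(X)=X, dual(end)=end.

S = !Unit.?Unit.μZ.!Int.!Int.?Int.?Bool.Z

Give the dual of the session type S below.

?Unit.!Unit.μZ.?Int.?Int.!Int.!Bool.Z

!Unit ↦ ?Unit
  ?Unit ↦ !Unit
    μZ ↦ μZ  (rec unchanged)
      !Int ↦ ?Int
        !Int ↦ ?Int
          ?Int ↦ !Int
            ?Bool ↦ !Bool
              Z self-dual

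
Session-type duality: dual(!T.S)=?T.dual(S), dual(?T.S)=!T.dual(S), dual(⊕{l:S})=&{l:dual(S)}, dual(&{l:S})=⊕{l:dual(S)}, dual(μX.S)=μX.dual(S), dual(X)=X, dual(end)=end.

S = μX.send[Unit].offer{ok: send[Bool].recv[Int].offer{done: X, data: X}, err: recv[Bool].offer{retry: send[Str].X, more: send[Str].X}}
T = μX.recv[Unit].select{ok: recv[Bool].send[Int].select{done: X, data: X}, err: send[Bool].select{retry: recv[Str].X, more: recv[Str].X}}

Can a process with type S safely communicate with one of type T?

YES

μX ‖ μX  match (binder kept)
  send[Unit] ‖ recv[Unit]  match
    offer{ok,err} ‖ select{ok,err}  match labels match
      [ok]
        send[Bool] ‖ recv[Bool]  match
          recv[Int] ‖ send[Int]  match
            offer{done,data} ‖ select{done,data}  match labels match
              [done]
                X ‖ X  match
              [data]
                X ‖ X  match
      [err]
        recv[Bool] ‖ send[Bool]  match
          offer{retry,more} ‖ select{retry,more}  match labels match
            [retry]
              send[Str] ‖ recv[Str]  match
                X ‖ X  match
            [more]
              send[Str] ‖ recv[Str]  match
                X ‖ X  match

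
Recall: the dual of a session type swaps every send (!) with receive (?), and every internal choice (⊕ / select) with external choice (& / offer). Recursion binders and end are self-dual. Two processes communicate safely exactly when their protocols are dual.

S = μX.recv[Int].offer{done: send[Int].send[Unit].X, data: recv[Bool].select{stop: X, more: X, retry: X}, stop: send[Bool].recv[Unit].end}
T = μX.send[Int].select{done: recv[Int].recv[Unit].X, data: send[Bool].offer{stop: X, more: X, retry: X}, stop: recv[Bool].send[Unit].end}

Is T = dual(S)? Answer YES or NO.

YES

μX vs μX  ok (rec unchanged)
  recv[Int] vs send[Int]  ok
    offer{done,data,stop} vs select{done,data,stop}  ok label sets agree
      • done:
        send[Int] vs recv[Int]  ok
          send[Unit] vs recv[Unit]  ok
            X vs X  ok
      • data:
        recv[Bool] vs send[Bool]  ok
          select{stop,more,retry} vs offer{stop,more,retry}  ok label sets agree
            • stop:
              X vs X  ok
            • more:
              X vs X  ok
            • retry:
              X vs X  ok
      • stop:
        send[Bool] vs recv[Bool]  ok
          recv[Unit] vs send[Unit]  ok
            end vs end  ok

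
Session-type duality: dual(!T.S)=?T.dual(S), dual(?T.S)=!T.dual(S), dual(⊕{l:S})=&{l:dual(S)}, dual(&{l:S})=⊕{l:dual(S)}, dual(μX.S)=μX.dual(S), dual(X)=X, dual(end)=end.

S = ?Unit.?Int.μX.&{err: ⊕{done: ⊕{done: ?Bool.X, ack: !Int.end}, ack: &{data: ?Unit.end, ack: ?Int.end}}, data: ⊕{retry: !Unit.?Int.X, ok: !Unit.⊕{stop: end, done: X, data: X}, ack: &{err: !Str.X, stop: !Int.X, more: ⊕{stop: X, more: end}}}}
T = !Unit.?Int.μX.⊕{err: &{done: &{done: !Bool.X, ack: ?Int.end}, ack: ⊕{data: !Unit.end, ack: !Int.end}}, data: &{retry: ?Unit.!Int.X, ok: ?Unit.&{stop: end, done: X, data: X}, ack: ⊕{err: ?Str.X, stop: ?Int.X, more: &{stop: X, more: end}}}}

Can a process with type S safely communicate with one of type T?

?Unit | !Unit  ok
  ?Int | ?Int  ✗ same direction on both sides — not dual

NO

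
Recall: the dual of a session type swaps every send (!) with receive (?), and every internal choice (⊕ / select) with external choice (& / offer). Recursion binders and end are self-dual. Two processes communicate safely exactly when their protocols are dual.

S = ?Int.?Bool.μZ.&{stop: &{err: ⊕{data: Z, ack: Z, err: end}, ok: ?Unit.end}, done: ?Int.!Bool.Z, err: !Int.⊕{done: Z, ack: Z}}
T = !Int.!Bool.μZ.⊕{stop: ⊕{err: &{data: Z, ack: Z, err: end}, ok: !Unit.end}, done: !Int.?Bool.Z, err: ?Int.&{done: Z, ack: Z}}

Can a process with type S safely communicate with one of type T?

?Int vs !Int  ✓
  ?Bool vs !Bool  ✓
    μZ vs μZ  ✓ (rec unchanged)
      &{stop,done,err} vs ⊕{stop,done,err}  ✓ label sets agree
        case stop:
          &{err,ok} vs ⊕{err,ok}  ✓ label sets agree
            case err:
              ⊕{data,ack,err} vs &{data,ack,err}  ✓ label sets agree
                case data:
                  Z vs Z  ✓
                case ack:
                  Z vs Z  ✓
                case err:
                  end vs end  ✓
            case ok:
              ?Unit vs !Unit  ✓
                end vs end  ✓
        case done:
          ?Int vs !Int  ✓
            !Bool vs ?Bool  ✓
              Z vs Z  ✓
        case err:
          !Int vs ?Int  ✓
            ⊕{done,ack} vs &{done,ack}  ✓ label sets agree
              case done:
                Z vs Z  ✓
              case ack:
                Z vs Z  ✓

YES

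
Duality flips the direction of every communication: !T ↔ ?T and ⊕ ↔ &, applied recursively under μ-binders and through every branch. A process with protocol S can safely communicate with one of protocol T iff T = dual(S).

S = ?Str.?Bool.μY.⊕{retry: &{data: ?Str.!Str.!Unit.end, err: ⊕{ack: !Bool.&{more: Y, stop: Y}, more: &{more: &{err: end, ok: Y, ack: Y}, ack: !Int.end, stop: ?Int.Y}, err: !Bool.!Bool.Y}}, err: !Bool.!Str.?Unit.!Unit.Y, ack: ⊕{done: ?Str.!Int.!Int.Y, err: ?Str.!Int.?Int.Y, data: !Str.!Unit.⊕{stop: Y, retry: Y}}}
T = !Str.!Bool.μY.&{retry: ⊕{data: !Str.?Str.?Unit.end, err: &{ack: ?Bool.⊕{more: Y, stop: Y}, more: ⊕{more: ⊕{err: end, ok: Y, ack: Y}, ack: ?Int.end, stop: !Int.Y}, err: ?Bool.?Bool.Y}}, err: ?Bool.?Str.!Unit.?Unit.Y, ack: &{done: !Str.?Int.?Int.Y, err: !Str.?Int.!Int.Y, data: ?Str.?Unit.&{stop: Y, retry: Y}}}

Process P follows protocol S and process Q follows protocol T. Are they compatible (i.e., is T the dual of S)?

?Str vs !Str  ok
  ?Bool vs !Bool  ok
    μY vs μY  ok (rec unchanged)
      ⊕{retry,err,ack} vs &{retry,err,ack}  ok labels match
        • retry:
          &{data,err} vs ⊕{data,err}  ok labels match
            • data:
              ?Str vs !Str  ok
                !Str vs ?Str  ok
                  !Unit vs ?Unit  ok
                    end vs end  ok
            • err:
              ⊕{ack,more,err} vs &{ack,more,err}  ok labels match
                • ack:
                  !Bool vs ?Bool  ok
                    &{more,stop} vs ⊕{more,stop}  ok labels match
                      • more:
                        Y vs Y  ok
                      • stop:
                        Y vs Y  ok
                • more:
                  &{more,ack,stop} vs ⊕{more,ack,stop}  ok labels match
                    • more:
                      &{err,ok,ack} vs ⊕{err,ok,ack}  ok labels match
                        • err:
                          end vs end  ok
                        • ok:
                          Y vs Y  ok
                        • ack:
                          Y vs Y  ok
                    • ack:
                      !Int vs ?Int  ok
                        end vs end  ok
                    • stop:
                      ?Int vs !Int  ok
                        Y vs Y  ok
                • err:
                  !Bool vs ?Bool  ok
                    !Bool vs ?Bool  ok
                      Y vs Y  ok
        • err:
          !Bool vs ?Bool  ok
            !Str vs ?Str  ok
              ?Unit vs !Unit  ok
                !Unit vs ?Unit  ok
                  Y vs Y  ok
        • ack:
          ⊕{done,err,data} vs &{done,err,data}  ok labels match
            • done:
              ?Str vs !Str  ok
                !Int vs ?Int  ok
                  !Int vs ?Int  ok
                    Y vs Y  ok
            • err:
              ?Str vs !Str  ok
                !Int vs ?Int  ok
                  ?Int vs !Int  ok
                    Y vs Y  ok
            • data:
              !Str vs ?Str  ok
                !Unit vs ?Unit  ok
                  ⊕{stop,retry} vs &{stop,retry}  ok labels match
                    • stop:
                      Y vs Y  ok
                    • retry:
                      Y vs Y  ok

YES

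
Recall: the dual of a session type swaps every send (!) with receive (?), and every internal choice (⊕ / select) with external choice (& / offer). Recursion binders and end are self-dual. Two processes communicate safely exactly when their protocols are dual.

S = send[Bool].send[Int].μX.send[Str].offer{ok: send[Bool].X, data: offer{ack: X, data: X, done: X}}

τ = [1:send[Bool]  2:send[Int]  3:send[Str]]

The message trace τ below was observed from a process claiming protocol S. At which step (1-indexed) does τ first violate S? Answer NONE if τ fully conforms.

NONE

step 1: send[Bool]  ✓  cont: send[Int].μX.…
step 2: send[Int]  ✓  cont: μX.…
step 3: send[Str]  ✓  cont: offer{ok: send[Bool].μX.…, data: offer{ack: μX.…, data: μX.…, done: μX.…}}
all 3 steps conform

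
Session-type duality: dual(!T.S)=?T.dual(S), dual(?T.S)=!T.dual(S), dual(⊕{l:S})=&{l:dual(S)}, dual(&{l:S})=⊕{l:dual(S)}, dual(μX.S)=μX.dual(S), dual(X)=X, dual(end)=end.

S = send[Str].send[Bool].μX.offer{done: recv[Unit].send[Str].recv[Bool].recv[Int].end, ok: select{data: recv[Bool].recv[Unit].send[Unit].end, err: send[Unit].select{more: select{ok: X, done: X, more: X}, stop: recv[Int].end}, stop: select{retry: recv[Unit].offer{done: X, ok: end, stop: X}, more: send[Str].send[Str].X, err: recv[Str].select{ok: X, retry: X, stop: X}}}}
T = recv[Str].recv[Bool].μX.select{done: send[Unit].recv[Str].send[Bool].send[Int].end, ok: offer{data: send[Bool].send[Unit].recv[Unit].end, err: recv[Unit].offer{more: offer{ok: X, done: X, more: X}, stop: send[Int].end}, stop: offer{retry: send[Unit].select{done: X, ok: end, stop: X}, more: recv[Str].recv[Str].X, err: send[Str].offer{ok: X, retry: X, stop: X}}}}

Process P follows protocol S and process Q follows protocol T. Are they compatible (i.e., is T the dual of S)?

YES

send[Str] | recv[Str]  ok
  send[Bool] | recv[Bool]  ok
    μX | μX  ok (binder kept)
      offer{done,ok} | select{done,ok}  ok label sets agree
        [done]
          recv[Unit] | send[Unit]  ok
            send[Str] | recv[Str]  ok
              recv[Bool] | send[Bool]  ok
                recv[Int] | send[Int]  ok
                  end | end  ok
        [ok]
          select{data,err,stop} | offer{data,err,stop}  ok label sets agree
            [data]
              recv[Bool] | send[Bool]  ok
                recv[Unit] | send[Unit]  ok
                  send[Unit] | recv[Unit]  ok
                    end | end  ok
            [err]
              send[Unit] | recv[Unit]  ok
                select{more,stop} | offer{more,stop}  ok label sets agree
                  [more]
                    select{ok,done,more} | offer{ok,done,more}  ok label sets agree
                      [ok]
                        X | X  ok
                      [done]
                        X | X  ok
                      [more]
                        X | X  ok
                  [stop]
                    recv[Int] | send[Int]  ok
                      end | end  ok
            [stop]
              select{retry,more,err} | offer{retry,more,err}  ok label sets agree
                [retry]
                  recv[Unit] | send[Unit]  ok
                    offer{done,ok,stop} | select{done,ok,stop}  ok label sets agree
                      [done]
                        X | X  ok
                      [ok]
                        end | end  ok
                      [stop]
                        X | X  ok
                [more]
                  send[Str] | recv[Str]  ok
                    send[Str] | recv[Str]  ok
                      X | X  ok
                [err]
                  recv[Str] | send[Str]  ok
                    select{ok,retry,stop} | offer{ok,retry,stop}  ok label sets agree
                      [ok]
                        X | X  ok
                      [retry]
                        X | X  ok
                      [stop]
                        X | X  ok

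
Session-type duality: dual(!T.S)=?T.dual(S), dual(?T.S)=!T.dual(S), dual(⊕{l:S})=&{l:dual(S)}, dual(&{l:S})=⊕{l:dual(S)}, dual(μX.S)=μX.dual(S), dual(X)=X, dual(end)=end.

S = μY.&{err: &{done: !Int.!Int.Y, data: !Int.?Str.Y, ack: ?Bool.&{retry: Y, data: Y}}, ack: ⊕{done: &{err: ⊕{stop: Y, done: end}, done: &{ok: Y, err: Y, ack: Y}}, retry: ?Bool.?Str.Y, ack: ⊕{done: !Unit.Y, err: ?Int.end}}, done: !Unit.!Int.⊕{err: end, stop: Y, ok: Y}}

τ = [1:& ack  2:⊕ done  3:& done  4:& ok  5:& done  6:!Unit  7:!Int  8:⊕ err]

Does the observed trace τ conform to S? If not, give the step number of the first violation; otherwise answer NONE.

NONE

[1] & ack  ok  cont: ⊕{done: &{err: ⊕{stop: μY.…, done: end}, done: &{ok: μY.…, err: μY.…, ack: μY.…}}, retry: ?Bool.?Str.μY.…, ack: ⊕{done: !Unit.μY.…, err: ?Int.end}}
[2] ⊕ done  ok  cont: &{err: ⊕{stop: μY.…, done: end}, done: &{ok: μY.…, err: μY.…, ack: μY.…}}
[3] & done  ok  cont: &{ok: μY.…, err: μY.…, ack: μY.…}
[4] & ok  ok  cont: μY.…
[5] & done  ok  cont: !Unit.!Int.⊕{err: end, stop: μY.…, ok: μY.…}
[6] !Unit  ok  cont: !Int.⊕{err: end, stop: μY.…, ok: μY.…}
[7] !Int  ok  cont: ⊕{err: end, stop: μY.…, ok: μY.…}
[8] ⊕ err  ok  cont: end
τ conforms to S (length 8)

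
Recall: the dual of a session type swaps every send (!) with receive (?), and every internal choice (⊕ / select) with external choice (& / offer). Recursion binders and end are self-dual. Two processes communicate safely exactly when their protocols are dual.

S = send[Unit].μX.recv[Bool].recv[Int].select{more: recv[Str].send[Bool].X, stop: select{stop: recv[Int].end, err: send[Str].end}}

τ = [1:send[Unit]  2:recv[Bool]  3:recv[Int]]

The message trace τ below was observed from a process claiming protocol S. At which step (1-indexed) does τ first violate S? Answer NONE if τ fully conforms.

NONE

@1 send[Unit]  match  residual = μX.…
@2 recv[Bool]  match  residual = recv[Int].select{more: recv[Str].send[Bool].μX.…, stop: select{stop: recv[Int].end, err: send[Str].end}}
@3 recv[Int]  match  residual = select{more: recv[Str].send[Bool].μX.…, stop: select{stop: recv[Int].end, err: send[Str].end}}
τ conforms to S (length 3)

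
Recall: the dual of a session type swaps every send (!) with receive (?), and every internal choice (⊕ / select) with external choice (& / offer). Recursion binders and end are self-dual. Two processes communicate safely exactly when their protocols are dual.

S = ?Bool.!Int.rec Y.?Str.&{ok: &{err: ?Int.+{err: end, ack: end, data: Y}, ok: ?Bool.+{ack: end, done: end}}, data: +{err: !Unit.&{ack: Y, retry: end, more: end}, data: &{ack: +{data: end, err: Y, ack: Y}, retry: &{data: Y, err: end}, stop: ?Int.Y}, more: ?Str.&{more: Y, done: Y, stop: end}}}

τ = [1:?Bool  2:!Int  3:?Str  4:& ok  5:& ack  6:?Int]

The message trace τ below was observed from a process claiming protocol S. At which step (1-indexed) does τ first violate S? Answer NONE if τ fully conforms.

5

[1] ?Bool  match  now at !Int.rec Y.…
[2] !Int  match  now at rec Y.…
[3] ?Str  match  now at &{ok: &{err: ?Int.+{err: end, ack: end, data: rec Y.…}, ok: ?Bool.+{ack: end, done: end}}, data: +{err: !Unit.&{ack: rec Y.…, retry: end, more: end}, data: &{ack: +{data: end, err: rec Y.…, ack: rec Y.…}, retry: &{data: rec Y.…, err: end}, stop: ?Int.rec Y.…}, more: ?Str.&{more: rec Y.…, done: rec Y.…, stop: end}}}
[4] & ok  match  now at &{err: ?Int.+{err: end, ack: end, data: rec Y.…}, ok: ?Bool.+{ack: end, done: end}}
[5] got & ack, protocol expects & err or & ok  ✗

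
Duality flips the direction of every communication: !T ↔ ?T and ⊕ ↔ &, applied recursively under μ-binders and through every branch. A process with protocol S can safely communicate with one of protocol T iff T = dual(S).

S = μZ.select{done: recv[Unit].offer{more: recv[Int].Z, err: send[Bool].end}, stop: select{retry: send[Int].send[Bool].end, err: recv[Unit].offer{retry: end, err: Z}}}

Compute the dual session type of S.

μZ → μZ  (binder kept)
  select{done,stop} → offer{done,stop}  (⊕→&)
    • done:
      recv[Unit] → send[Unit]
        offer{more,err} → select{more,err}  (external→internal)
          • more:
            recv[Int] → send[Int]
              Z ↦ Z
          • err:
            send[Bool] → recv[Bool]
              end ↦ end
    • stop:
      select{retry,err} → offer{retry,err}  (⊕→&)
        • retry:
          send[Int] → recv[Int]
            send[Bool] → recv[Bool]
              end ↦ end
        • err:
          recv[Unit] → send[Unit]
            offer{retry,err} → select{retry,err}  (external→internal)
              • retry:
                end ↦ end
              • err:
                Z ↦ Z

μZ.offer{done: send[Unit].select{more: send[Int].Z, err: recv[Bool].end}, stop: offer{retry: recv[Int].recv[Bool].end, err: send[Unit].select{retry: end, err: Z}}}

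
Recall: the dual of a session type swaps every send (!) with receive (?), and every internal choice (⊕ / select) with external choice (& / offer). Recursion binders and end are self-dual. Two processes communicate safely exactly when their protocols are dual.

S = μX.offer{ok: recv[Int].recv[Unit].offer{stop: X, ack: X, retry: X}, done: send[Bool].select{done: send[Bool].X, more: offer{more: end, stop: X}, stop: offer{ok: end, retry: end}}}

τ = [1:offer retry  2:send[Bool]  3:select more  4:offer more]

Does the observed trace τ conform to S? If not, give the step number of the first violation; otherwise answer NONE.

step 1: got offer retry, protocol expects offer ok or offer done  ✗

1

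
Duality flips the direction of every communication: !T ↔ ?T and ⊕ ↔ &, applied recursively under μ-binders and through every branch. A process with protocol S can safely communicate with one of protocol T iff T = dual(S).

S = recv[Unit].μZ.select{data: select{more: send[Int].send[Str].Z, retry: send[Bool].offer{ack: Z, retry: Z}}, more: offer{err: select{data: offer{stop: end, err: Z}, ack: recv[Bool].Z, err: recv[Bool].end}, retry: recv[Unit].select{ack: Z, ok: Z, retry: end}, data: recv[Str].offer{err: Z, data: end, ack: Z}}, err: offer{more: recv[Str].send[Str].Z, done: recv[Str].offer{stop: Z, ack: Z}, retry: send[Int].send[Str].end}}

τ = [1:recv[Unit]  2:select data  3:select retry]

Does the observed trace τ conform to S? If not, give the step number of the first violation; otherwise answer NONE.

NONE

[1] recv[Unit]  ✓  state: μZ.…
[2] select data  ✓  state: select{more: send[Int].send[Str].μZ.…, retry: send[Bool].offer{ack: μZ.…, retry: μZ.…}}
[3] select retry  ✓  state: send[Bool].offer{ack: μZ.…, retry: μZ.…}
trace exhausted — no violation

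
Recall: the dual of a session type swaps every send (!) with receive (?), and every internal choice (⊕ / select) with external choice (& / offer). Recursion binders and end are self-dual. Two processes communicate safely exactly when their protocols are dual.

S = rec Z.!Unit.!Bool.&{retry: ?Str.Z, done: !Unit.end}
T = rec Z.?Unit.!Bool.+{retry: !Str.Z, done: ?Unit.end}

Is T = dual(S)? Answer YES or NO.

rec Z | rec Z  ✓ (rec unchanged)
  !Unit | ?Unit  ✓
    !Bool | !Bool  ✗ same direction on both sides — not dual

NO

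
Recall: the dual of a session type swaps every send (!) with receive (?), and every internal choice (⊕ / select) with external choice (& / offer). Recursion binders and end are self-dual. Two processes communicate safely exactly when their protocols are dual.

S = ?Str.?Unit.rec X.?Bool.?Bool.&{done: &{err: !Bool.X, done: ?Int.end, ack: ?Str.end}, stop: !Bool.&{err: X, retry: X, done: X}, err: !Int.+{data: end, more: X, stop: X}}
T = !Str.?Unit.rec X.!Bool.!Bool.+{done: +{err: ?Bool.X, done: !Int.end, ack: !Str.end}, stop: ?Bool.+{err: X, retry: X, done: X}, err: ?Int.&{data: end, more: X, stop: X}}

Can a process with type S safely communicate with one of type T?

NO

?Str vs !Str  ✓
  ?Unit vs ?Unit  ✗ same direction on both sides — not dual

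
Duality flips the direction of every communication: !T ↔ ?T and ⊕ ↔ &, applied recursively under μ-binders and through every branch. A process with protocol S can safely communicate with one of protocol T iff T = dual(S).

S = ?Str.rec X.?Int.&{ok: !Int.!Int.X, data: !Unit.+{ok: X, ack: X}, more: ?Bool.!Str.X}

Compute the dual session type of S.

!Str.rec X.!Int.+{ok: ?Int.?Int.X, data: ?Unit.&{ok: X, ack: X}, more: !Bool.?Str.X}

?Str ↦ !Str
  rec X ↦ rec X  (μ self-dual)
    ?Int ↦ !Int
      &{ok,data,more} ↦ +{ok,data,more}  (offer→select)
        • ok:
          !Int ↦ ?Int
            !Int ↦ ?Int
              X ↦ X
        • data:
          !Unit ↦ ?Unit
            +{ok,ack} ↦ &{ok,ack}  (⊕→&)
              • ok:
                X ↦ X
              • ack:
                X ↦ X
        • more:
          ?Bool ↦ !Bool
            !Str ↦ ?Str
              X ↦ X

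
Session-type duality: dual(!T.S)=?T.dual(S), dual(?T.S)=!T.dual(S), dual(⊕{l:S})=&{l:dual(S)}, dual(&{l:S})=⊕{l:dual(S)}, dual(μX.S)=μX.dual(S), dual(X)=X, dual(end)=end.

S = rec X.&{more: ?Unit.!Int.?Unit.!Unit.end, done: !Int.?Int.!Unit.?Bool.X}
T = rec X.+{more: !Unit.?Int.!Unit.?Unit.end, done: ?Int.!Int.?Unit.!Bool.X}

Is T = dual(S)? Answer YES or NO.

YES

rec X ‖ rec X  match (μ self-dual)
  &{more,done} ‖ +{more,done}  match same labels
    case more:
      ?Unit ‖ !Unit  match
        !Int ‖ ?Int  match
          ?Unit ‖ !Unit  match
            !Unit ‖ ?Unit  match
              end ‖ end  match
    case done:
      !Int ‖ ?Int  match
        ?Int ‖ !Int  match
          !Unit ‖ ?Unit  match
            ?Bool ‖ !Bool  match
              X ‖ X  match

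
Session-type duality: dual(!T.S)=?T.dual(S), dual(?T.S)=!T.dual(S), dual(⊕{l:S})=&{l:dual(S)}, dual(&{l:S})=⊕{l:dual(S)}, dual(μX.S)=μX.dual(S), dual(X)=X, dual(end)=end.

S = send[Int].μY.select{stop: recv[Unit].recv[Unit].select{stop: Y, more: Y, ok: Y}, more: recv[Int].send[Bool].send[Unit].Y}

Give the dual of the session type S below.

send[Int] → recv[Int]
  μY → μY  (rec unchanged)
    select{stop,more} → offer{stop,more}  (⊕→&)
      [stop]
        recv[Unit] → send[Unit]
          recv[Unit] → send[Unit]
            select{stop,more,ok} → offer{stop,more,ok}  (⊕→&)
              [stop]
                Y ↦ Y
              [more]
                Y ↦ Y
              [ok]
                Y ↦ Y
      [more]
        recv[Int] → send[Int]
          send[Bool] → recv[Bool]
            send[Unit] → recv[Unit]
              Y ↦ Y

recv[Int].μY.offer{stop: send[Unit].send[Unit].offer{stop: Y, more: Y, ok: Y}, more: send[Int].recv[Bool].recv[Unit].Y}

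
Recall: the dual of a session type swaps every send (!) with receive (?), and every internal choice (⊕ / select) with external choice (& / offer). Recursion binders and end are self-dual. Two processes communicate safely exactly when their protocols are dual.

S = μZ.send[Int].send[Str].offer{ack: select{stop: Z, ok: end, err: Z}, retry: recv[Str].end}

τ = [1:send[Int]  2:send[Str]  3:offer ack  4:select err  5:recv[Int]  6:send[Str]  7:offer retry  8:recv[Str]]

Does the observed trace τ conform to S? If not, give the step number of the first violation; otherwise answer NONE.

step 1: send[Int]  ok  state: send[Str].offer{ack: select{stop: μZ.…, ok: end, err: μZ.…}, retry: recv[Str].end}
step 2: send[Str]  ok  state: offer{ack: select{stop: μZ.…, ok: end, err: μZ.…}, retry: recv[Str].end}
step 3: offer ack  ok  state: select{stop: μZ.…, ok: end, err: μZ.…}
step 4: select err  ok  state: μZ.…
step 5: got recv[Int], protocol expects send[Int]  ✗

5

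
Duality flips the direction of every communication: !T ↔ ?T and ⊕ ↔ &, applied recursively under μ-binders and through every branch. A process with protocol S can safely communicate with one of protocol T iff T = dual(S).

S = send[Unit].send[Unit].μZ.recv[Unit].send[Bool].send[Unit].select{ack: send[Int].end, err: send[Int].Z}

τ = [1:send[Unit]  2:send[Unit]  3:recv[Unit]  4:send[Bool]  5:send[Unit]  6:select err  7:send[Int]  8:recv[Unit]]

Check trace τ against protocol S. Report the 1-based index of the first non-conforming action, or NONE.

step 1: send[Unit]  ✓  now at send[Unit].μZ.…
step 2: send[Unit]  ✓  now at μZ.…
step 3: recv[Unit]  ✓  now at send[Bool].send[Unit].select{ack: send[Int].end, err: send[Int].μZ.…}
step 4: send[Bool]  ✓  now at send[Unit].select{ack: send[Int].end, err: send[Int].μZ.…}
step 5: send[Unit]  ✓  now at select{ack: send[Int].end, err: send[Int].μZ.…}
step 6: select err  ✓  now at send[Int].μZ.…
step 7: send[Int]  ✓  now at μZ.…
step 8: recv[Unit]  ✓  now at send[Bool].send[Unit].select{ack: send[Int].end, err: send[Int].μZ.…}
trace exhausted — no violation

NONE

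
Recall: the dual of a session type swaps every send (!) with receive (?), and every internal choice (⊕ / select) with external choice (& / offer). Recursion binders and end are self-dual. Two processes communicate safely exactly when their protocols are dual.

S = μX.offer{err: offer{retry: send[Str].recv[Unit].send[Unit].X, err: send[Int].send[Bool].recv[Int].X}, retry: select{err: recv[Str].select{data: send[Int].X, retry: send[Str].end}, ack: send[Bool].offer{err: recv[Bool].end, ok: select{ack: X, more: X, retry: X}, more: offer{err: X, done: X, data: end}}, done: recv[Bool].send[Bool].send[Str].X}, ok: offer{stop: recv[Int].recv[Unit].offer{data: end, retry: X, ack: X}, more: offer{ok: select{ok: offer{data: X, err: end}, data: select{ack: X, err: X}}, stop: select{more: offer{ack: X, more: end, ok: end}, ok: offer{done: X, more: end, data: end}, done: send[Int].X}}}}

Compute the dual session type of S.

μX ↦ μX  (rec unchanged)
  offer{err,retry,ok} ↦ select{err,retry,ok}  (offer→select)
    case err:
      offer{retry,err} ↦ select{retry,err}  (offer→select)
        case retry:
          send[Str] ↦ recv[Str]
            recv[Unit] ↦ send[Unit]
              send[Unit] ↦ recv[Unit]
                dual(X) = X
        case err:
          send[Int] ↦ recv[Int]
            send[Bool] ↦ recv[Bool]
              recv[Int] ↦ send[Int]
                dual(X) = X
    case retry:
      select{err,ack,done} ↦ offer{err,ack,done}  (internal→external)
        case err:
          recv[Str] ↦ send[Str]
            select{data,retry} ↦ offer{data,retry}  (internal→external)
              case data:
                send[Int] ↦ recv[Int]
                  dual(X) = X
              case retry:
                send[Str] ↦ recv[Str]
                  dual(end) = end
        case ack:
          send[Bool] ↦ recv[Bool]
            offer{err,ok,more} ↦ select{err,ok,more}  (offer→select)
              case err:
                recv[Bool] ↦ send[Bool]
                  dual(end) = end
              case ok:
                select{ack,more,retry} ↦ offer{ack,more,retry}  (internal→external)
                  case ack:
                    dual(X) = X
                  case more:
                    dual(X) = X
                  case retry:
                    dual(X) = X
              case more:
                offer{err,done,data} ↦ select{err,done,data}  (offer→select)
                  case err:
                    dual(X) = X
                  case done:
                    dual(X) = X
                  case data:
                    dual(end) = end
        case done:
          recv[Bool] ↦ send[Bool]
            send[Bool] ↦ recv[Bool]
              send[Str] ↦ recv[Str]
                dual(X) = X
    case ok:
      offer{stop,more} ↦ select{stop,more}  (offer→select)
        case stop:
          recv[Int] ↦ send[Int]
            recv[Unit] ↦ send[Unit]
              offer{data,retry,ack} ↦ select{data,retry,ack}  (offer→select)
                case data:
                  dual(end) = end
                case retry:
                  dual(X) = X
                case ack:
                  dual(X) = X
        case more:
          offer{ok,stop} ↦ select{ok,stop}  (offer→select)
            case ok:
              select{ok,data} ↦ offer{ok,data}  (internal→external)
                case ok:
                  offer{data,err} ↦ select{data,err}  (offer→select)
                    case data:
                      dual(X) = X
                    case err:
                      dual(end) = end
                case data:
                  select{ack,err} ↦ offer{ack,err}  (internal→external)
                    case ack:
                      dual(X) = X
                    case err:
                      dual(X) = X
            case stop:
              select{more,ok,done} ↦ offer{more,ok,done}  (internal→external)
                case more:
                  offer{ack,more,ok} ↦ select{ack,more,ok}  (offer→select)
                    case ack:
                      dual(X) = X
                    case more:
                      dual(end) = end
                    case ok:
                      dual(end) = end
                case ok:
                  offer{done,more,data} ↦ select{done,more,data}  (offer→select)
                    case done:
                      dual(X) = X
                    case more:
                      dual(end) = end
                    case data:
                      dual(end) = end
                case done:
                  send[Int] ↦ recv[Int]
                    dual(X) = X

μX.select{err: select{retry: recv[Str].send[Unit].recv[Unit].X, err: recv[Int].recv[Bool].send[Int].X}, retry: offer{err: send[Str].offer{data: recv[Int].X, retry: recv[Str].end}, ack: recv[Bool].select{err: send[Bool].end, ok: offer{ack: X, more: X, retry: X}, more: select{err: X, done: X, data: end}}, done: send[Bool].recv[Bool].recv[Str].X}, ok: select{stop: send[Int].send[Unit].select{data: end, retry: X, ack: X}, more: select{ok: offer{ok: select{data: X, err: end}, data: offer{ack: X, err: X}}, stop: offer{more: select{ack: X, more: end, ok: end}, ok: select{done: X, more: end, data: end}, done: recv[Int].X}}}}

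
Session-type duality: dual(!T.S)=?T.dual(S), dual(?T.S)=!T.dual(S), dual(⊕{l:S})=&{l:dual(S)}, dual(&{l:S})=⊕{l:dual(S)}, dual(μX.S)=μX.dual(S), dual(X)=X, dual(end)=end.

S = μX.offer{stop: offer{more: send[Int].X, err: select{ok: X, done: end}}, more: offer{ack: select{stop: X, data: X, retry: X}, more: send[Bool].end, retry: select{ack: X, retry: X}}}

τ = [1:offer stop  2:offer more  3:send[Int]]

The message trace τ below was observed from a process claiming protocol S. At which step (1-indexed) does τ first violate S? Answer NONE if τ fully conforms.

NONE

step 1: offer stop  ✓  residual = offer{more: send[Int].μX.…, err: select{ok: μX.…, done: end}}
step 2: offer more  ✓  residual = send[Int].μX.…
step 3: send[Int]  ✓  residual = μX.…
τ conforms to S (length 3)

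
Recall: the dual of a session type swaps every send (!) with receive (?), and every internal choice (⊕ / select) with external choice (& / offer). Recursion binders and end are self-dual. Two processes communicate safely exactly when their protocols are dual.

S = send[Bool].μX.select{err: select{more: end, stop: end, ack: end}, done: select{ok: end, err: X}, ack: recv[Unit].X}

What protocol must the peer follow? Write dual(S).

send[Bool] → recv[Bool]
  μX → μX  (rec unchanged)
    select{err,done,ack} → offer{err,done,ack}  (⊕→&)
      • err:
        select{more,stop,ack} → offer{more,stop,ack}  (⊕→&)
          • more:
            end self-dual
          • stop:
            end self-dual
          • ack:
            end self-dual
      • done:
        select{ok,err} → offer{ok,err}  (⊕→&)
          • ok:
            end self-dual
          • err:
            X self-dual
      • ack:
        recv[Unit] → send[Unit]
          X self-dual

recv[Bool].μX.offer{err: offer{more: end, stop: end, ack: end}, done: offer{ok: end, err: X}, ack: send[Unit].X}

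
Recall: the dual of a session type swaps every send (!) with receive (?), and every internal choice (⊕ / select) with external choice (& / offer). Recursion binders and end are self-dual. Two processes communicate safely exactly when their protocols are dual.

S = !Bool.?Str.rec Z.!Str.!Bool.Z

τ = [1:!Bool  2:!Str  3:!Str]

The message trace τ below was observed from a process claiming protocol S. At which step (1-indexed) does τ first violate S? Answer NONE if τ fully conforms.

2

step 1: !Bool  match  state: ?Str.rec Z.…
step 2: got !Str, protocol expects ?Str  ✗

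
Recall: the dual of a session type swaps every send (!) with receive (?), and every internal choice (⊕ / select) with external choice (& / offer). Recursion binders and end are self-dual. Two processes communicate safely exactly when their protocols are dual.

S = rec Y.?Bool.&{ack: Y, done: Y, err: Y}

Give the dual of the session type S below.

rec Y.!Bool.+{ack: Y, done: Y, err: Y}

rec Y ↦ rec Y  (rec unchanged)
  ?Bool ↦ !Bool
    &{ack,done,err} ↦ +{ack,done,err}  (offer→select)
      • ack:
        Y ↦ Y
      • done:
        Y ↦ Y
      • err:
        Y ↦ Y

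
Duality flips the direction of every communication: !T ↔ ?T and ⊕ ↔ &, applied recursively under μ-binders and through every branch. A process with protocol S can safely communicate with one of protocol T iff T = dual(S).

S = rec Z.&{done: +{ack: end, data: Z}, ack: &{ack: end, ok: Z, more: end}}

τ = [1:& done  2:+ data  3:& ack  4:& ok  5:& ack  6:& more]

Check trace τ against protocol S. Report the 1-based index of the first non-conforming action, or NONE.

NONE

step 1: & done  ✓  cont: +{ack: end, data: rec Z.…}
step 2: + data  ✓  cont: rec Z.…
step 3: & ack  ✓  cont: &{ack: end, ok: rec Z.…, more: end}
step 4: & ok  ✓  cont: rec Z.…
step 5: & ack  ✓  cont: &{ack: end, ok: rec Z.…, more: end}
step 6: & more  ✓  cont: end
trace exhausted — no violation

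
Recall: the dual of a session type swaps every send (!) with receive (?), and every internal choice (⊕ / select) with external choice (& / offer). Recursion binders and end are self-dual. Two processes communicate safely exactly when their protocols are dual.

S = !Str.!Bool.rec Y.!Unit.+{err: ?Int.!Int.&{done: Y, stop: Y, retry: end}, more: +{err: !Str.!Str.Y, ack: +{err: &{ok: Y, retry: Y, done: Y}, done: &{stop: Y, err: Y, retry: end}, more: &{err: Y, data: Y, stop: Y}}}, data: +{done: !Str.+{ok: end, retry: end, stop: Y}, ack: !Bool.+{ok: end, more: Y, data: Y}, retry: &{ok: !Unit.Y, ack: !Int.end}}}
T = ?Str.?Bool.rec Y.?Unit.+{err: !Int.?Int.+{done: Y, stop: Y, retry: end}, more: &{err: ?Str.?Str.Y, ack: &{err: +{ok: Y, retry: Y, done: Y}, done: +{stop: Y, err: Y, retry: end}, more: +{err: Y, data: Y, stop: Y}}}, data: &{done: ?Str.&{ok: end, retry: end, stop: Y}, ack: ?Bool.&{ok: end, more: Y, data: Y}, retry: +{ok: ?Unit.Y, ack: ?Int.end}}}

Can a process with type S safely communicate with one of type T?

!Str | ?Str  match
  !Bool | ?Bool  match
    rec Y | rec Y  match (binder kept)
      !Unit | ?Unit  match
        +{err,more,data} | +{err,more,data}  ✗ choice polarity not flipped — not dual

NO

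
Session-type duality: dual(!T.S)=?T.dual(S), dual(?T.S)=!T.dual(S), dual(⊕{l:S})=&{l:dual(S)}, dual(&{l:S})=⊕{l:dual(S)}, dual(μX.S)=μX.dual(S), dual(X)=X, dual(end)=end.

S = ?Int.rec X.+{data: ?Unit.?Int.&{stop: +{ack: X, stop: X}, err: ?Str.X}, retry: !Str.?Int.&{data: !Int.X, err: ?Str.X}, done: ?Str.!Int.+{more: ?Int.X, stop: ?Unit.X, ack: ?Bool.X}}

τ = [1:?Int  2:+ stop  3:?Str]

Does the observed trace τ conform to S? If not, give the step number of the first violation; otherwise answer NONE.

@1 ?Int  ✓  now at rec X.…
@2 got + stop, protocol expects + data or + retry or + done  ✗

2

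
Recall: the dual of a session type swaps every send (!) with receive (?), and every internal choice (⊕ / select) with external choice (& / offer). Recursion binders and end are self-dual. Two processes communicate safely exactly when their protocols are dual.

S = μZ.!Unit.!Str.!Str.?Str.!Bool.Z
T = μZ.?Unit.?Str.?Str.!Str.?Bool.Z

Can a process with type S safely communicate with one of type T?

μZ vs μZ  ok (μ self-dual)
  !Unit vs ?Unit  ok
    !Str vs ?Str  ok
      !Str vs ?Str  ok
        ?Str vs !Str  ok
          !Bool vs ?Bool  ok
            Z vs Z  ok

YES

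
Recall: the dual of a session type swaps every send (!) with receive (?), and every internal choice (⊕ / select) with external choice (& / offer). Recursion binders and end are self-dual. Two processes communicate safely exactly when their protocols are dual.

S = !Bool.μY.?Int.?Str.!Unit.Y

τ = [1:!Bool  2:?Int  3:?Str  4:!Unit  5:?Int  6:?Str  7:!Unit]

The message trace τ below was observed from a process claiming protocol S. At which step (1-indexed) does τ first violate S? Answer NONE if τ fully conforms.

NONE

step 1: !Bool  ✓  state: μY.…
step 2: ?Int  ✓  state: ?Str.!Unit.μY.…
step 3: ?Str  ✓  state: !Unit.μY.…
step 4: !Unit  ✓  state: μY.…
step 5: ?Int  ✓  state: ?Str.!Unit.μY.…
step 6: ?Str  ✓  state: !Unit.μY.…
step 7: !Unit  ✓  state: μY.…
trace exhausted — no violation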